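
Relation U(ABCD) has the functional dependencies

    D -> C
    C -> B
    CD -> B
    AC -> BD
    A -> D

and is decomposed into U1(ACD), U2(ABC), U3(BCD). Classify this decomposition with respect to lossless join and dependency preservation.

Lossless test (chase): Rows 1 and 2 agree on C; apply C→B and equate their B entries. Rows 1 and 2 agree on AC; apply AC→BD and equate their BD entries. Row 1 is now all distinguished symbols — the join is lossless.
Dependency preservation: AC → BD is not contained in any single fragment, but the restricted closure of its left-hand side across the fragments still reaches the right-hand side; the remaining FDs each lie inside some fragment. All dependencies are preserved.

lossless and dependency-preserving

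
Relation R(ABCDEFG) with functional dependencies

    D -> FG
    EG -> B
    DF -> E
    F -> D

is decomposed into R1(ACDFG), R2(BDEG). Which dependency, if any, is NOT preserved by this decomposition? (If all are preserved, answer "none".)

none

D → FG lies within R1.
EG → B lies within R2.
DF → E: restricted closure across fragments reaches E.
F → D lies within R1.
Every dependency is enforceable on the fragments, so the decomposition is dependency-preserving.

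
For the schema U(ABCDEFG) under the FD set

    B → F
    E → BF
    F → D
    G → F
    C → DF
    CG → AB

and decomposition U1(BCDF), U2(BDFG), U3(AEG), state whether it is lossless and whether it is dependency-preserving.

lossy and not dependency-preserving

Lossless test (chase): Rows 2 and 3 agree on G; apply G→F and equate their F entries. Rows 1 and 3 agree on F; apply F→D and equate their D entries. No row becomes fully distinguished — the join is lossy.
Dependency preservation: the restricted closure of {E} across the fragments never reaches {BF}, so E → BF cannot be enforced without a join — not preserved.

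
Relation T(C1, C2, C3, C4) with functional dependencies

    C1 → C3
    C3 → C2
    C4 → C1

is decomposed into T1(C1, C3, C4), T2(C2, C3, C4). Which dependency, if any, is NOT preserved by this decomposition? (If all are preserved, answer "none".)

C1 → C3 lies within T1.
C3 → C2 lies within T2.
C4 → C1 lies within T1.
Every dependency is enforceable on the fragments, so the decomposition is dependency-preserving.

none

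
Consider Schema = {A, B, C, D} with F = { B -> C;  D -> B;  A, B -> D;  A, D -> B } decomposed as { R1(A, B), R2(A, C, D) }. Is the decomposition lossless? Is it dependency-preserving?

lossy and not dependency-preserving

Lossless test: (A)⁺ = {A}, which is a superkey of neither fragment — lossy.
Dependency preservation: the restricted closure of {B} across the fragments never reaches {C}, so B → C cannot be enforced without a join — not preserved.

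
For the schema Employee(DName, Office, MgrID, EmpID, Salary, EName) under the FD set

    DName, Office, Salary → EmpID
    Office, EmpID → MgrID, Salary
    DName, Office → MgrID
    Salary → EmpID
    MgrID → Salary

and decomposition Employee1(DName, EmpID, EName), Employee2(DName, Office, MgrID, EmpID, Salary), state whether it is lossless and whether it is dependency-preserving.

Lossless test: (DName, EmpID)⁺ = {DName, EmpID}, which is a superkey of neither fragment — lossy.
Dependency preservation: every FD's attributes lie within a single fragment, so each can be enforced locally — preserved.

lossy but dependency-preserving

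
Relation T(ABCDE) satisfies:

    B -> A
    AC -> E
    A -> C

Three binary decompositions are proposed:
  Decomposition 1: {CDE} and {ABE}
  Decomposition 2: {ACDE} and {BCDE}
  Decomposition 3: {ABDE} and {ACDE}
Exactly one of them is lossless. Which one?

Decomposition 3

Decomposition 1: common = {E}, closure = {E} → lossy.
Decomposition 2: common = {CDE}, closure = {CDE} → lossy.
Decomposition 3: common = {ADE}, closure = {ACDE} → lossless.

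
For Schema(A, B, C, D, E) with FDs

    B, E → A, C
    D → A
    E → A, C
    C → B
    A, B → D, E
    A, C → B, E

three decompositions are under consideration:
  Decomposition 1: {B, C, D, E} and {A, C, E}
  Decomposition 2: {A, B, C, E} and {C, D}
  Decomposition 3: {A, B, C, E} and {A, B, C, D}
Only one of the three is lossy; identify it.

Decomposition 1: common = {C, E}, closure = {A, B, C, D, E} → lossless.
Decomposition 2: common = {C}, closure = {B, C} → lossy.
Decomposition 3: common = {A, B, C}, closure = {A, B, C, D, E} → lossless.

Decomposition 2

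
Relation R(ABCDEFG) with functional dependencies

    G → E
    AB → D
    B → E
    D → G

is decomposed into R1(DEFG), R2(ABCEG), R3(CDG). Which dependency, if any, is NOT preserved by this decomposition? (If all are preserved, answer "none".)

Check AB → D: no single fragment contains all of {ABD}, and the restricted closure of {AB} across the fragments never reaches {D}.
G → E is preserved.
B → E is preserved.
D → G is preserved.

AB → D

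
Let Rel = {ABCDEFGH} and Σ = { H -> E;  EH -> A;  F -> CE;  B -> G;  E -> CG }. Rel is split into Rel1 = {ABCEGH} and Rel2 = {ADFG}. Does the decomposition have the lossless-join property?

No

Common attributes: Rel1 ∩ Rel2 = {AG}.
No dependency enlarges {AG}, so (AG)⁺ = {AG}.
The closure contains neither all of Rel1 = {ABCEGH} nor all of Rel2 = {ADFG}, so the common attributes are not a superkey of either fragment. The join is lossy.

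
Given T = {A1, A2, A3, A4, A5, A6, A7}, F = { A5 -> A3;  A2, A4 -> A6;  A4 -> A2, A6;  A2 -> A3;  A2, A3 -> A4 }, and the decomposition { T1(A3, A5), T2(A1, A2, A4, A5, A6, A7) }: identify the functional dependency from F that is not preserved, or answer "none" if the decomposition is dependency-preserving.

Check A2 → A3: no single fragment contains all of {A2, A3}, and the restricted closure of {A2} across the fragments never reaches {A3}.
A5 → A3 is preserved.
A2, A4 → A6 is preserved.
A4 → A2, A6 is preserved.
A2, A3 → A4 is preserved.

A2 -> A3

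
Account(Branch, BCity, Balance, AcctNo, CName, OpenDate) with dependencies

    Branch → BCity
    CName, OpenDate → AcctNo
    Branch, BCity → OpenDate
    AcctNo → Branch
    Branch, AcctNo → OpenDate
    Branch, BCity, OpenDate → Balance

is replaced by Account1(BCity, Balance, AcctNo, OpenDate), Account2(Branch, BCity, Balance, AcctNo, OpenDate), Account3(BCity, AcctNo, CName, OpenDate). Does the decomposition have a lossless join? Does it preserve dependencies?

lossless and dependency-preserving

Lossless test (chase): Rows 1 and 2 agree on AcctNo; apply AcctNo→Branch and equate their Branch entries. Rows 1 and 3 agree on AcctNo; apply AcctNo→Branch and equate their Branch entries. Rows 1 and 3 agree on Branch, BCity, OpenDate; apply Branch, BCity, OpenDate→Balance and equate their Balance entries. Row 3 is now all distinguished symbols — the join is lossless.
Dependency preservation: every FD's attributes lie within a single fragment, so each can be enforced locally — preserved.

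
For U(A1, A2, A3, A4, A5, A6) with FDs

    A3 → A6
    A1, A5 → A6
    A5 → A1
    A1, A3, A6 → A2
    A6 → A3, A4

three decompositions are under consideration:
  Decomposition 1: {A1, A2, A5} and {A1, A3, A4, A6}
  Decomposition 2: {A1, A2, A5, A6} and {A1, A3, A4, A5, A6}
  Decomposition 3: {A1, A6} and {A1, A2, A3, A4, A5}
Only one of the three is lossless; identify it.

Decomposition 2

Decomposition 1: common = {A1}, closure = {A1} → lossy.
Decomposition 2: common = {A1, A5, A6}, closure = {A1, A2, A3, A4, A5, A6} → lossless.
Decomposition 3: common = {A1}, closure = {A1} → lossy.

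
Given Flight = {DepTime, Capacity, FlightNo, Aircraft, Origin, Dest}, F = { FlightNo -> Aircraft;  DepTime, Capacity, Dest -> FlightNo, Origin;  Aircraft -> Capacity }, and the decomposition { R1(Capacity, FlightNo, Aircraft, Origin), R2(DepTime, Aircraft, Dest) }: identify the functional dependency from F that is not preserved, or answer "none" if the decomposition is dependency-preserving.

DepTime, Capacity, Dest -> FlightNo, Origin

Check DepTime, Capacity, Dest → FlightNo, Origin: no single fragment contains all of {DepTime, Capacity, FlightNo, Origin, Dest}, and the restricted closure of {DepTime, Capacity, Dest} across the fragments never reaches {FlightNo, Origin}.
FlightNo → Aircraft is preserved.
Aircraft → Capacity is preserved.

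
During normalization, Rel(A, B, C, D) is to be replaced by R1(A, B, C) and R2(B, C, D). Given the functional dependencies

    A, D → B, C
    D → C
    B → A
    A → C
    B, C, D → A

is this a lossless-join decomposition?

Common attributes: R1 ∩ R2 = {B, C}.
Closure of {B, C}: B → A applies, adding A. So (B, C)⁺ = {A, B, C}.
This closure contains every attribute of R1, so R1 ∩ R2 → R1. The join is lossless.

Yes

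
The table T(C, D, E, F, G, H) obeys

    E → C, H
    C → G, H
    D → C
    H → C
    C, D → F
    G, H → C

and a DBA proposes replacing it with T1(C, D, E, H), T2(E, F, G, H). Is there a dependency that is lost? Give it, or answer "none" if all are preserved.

Check C, D → F: no single fragment contains all of {C, D, F}, and the restricted closure of {C, D} across the fragments never reaches {F}.
E → C, H is preserved.
C → G, H is preserved.
D → C is preserved.
H → C is preserved.
G, H → C is preserved.

C, D → F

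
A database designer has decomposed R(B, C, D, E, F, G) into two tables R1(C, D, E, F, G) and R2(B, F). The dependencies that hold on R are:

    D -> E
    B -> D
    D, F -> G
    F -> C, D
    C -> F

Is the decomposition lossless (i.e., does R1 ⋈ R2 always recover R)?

Common attributes: R1 ∩ R2 = {F}.
Closure of {F}: F → C, D applies, adding C, D; D → E applies, adding E; D, F → G applies, adding G. So (F)⁺ = {C, D, E, F, G}.
This closure contains every attribute of R1, so R1 ∩ R2 → R1. The join is lossless.

Yes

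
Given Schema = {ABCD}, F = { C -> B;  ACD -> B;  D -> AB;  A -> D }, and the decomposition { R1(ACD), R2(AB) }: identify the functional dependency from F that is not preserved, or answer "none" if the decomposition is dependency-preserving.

C -> B

Check C → B: no single fragment contains all of {BC}, and the restricted closure of {C} across the fragments never reaches {B}.
ACD → B is preserved.
D → AB is preserved.
A → D is preserved.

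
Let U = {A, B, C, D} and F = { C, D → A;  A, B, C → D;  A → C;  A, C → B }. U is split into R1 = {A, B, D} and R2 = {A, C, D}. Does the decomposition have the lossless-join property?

Common attributes: R1 ∩ R2 = {A, D}.
Closure of {A, D}: A → C applies, adding C; A, C → B applies, adding B. So (A, D)⁺ = {A, B, C, D}.
This closure contains every attribute of R1, so R1 ∩ R2 → R1. The join is lossless.

Yes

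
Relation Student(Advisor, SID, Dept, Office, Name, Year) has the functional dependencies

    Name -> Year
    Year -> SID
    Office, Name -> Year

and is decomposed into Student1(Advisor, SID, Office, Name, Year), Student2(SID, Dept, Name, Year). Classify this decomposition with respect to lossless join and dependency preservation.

Lossless test: (SID, Name, Year)⁺ = {SID, Name, Year}, which is a superkey of neither fragment — lossy.
Dependency preservation: every FD's attributes lie within a single fragment, so each can be enforced locally — preserved.

lossy but dependency-preserving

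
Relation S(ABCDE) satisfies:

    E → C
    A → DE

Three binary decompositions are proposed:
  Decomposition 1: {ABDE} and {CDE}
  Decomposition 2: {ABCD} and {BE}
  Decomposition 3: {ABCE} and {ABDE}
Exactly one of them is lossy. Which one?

Decomposition 2

Decomposition 1: common = {DE}, closure = {CDE} → lossless.
Decomposition 2: common = {B}, closure = {B} → lossy.
Decomposition 3: common = {ABE}, closure = {ABCDE} → lossless.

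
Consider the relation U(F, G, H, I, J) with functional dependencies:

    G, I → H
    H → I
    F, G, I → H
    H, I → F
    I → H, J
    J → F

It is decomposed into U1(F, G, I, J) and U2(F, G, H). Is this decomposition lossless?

Common attributes: U1 ∩ U2 = {F, G}.
No dependency enlarges {F, G}, so (F, G)⁺ = {F, G}.
The closure contains neither all of U1 = {F, G, I, J} nor all of U2 = {F, G, H}, so the common attributes are not a superkey of either fragment. The join is lossy.

No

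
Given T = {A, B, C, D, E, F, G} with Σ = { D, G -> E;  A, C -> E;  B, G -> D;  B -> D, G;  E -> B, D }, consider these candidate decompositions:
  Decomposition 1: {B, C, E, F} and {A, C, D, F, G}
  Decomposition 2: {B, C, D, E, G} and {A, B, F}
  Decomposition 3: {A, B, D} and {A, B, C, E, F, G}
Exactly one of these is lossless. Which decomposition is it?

Decomposition 1: common = {C, F}, closure = {C, F} → lossy.
Decomposition 2: common = {B}, closure = {B, D, E, G} → lossy.
Decomposition 3: common = {A, B}, closure = {A, B, D, E, G} → lossless.

Decomposition 3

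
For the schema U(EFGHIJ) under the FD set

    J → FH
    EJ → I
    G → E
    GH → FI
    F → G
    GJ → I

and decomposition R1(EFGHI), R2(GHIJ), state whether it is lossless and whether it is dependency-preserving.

lossless and dependency-preserving

Lossless test: (GHI)⁺ = {EFGHI}, which contains all of one fragment — lossless.
Dependency preservation: J → FH; EJ → I are not contained in any single fragment, but the restricted closure of each left-hand side across the fragments still reaches the right-hand side; the remaining FDs each lie inside some fragment. All dependencies are preserved.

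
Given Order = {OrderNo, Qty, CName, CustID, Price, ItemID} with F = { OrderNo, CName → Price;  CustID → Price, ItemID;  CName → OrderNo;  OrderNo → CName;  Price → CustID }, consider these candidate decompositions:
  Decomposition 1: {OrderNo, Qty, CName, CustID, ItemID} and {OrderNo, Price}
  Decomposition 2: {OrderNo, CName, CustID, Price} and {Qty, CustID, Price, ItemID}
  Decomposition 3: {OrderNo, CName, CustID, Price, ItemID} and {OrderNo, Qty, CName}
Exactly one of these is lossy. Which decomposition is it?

Decomposition 2

Decomposition 1: common = {OrderNo}, closure = {OrderNo, CName, CustID, Price, ItemID} → lossless.
Decomposition 2: common = {CustID, Price}, closure = {CustID, Price, ItemID} → lossy.
Decomposition 3: common = {OrderNo, CName}, closure = {OrderNo, CName, CustID, Price, ItemID} → lossless.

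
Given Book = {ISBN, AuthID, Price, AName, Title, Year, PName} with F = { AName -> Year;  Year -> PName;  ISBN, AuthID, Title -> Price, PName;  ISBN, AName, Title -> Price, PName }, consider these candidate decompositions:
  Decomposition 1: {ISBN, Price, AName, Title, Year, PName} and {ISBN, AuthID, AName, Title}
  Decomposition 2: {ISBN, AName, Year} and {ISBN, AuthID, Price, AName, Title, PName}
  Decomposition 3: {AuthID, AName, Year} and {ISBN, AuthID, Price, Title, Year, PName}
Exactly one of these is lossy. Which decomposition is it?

Decomposition 3

Decomposition 1: common = {ISBN, AName, Title}, closure = {ISBN, Price, AName, Title, Year, PName} → lossless.
Decomposition 2: common = {ISBN, AName}, closure = {ISBN, AName, Year, PName} → lossless.
Decomposition 3: common = {AuthID, Year}, closure = {AuthID, Year, PName} → lossy.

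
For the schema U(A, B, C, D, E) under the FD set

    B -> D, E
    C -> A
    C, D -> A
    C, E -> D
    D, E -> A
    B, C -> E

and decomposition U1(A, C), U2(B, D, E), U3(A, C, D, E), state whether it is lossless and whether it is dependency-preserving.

Lossless test (chase): Rows 2 and 3 agree on D, E; apply D, E→A and equate their A entries. No row becomes fully distinguished — the join is lossy.
Dependency preservation: B, C → E is not contained in any single fragment, but the restricted closure of its left-hand side across the fragments still reaches the right-hand side; the remaining FDs each lie inside some fragment. All dependencies are preserved.

lossy but dependency-preserving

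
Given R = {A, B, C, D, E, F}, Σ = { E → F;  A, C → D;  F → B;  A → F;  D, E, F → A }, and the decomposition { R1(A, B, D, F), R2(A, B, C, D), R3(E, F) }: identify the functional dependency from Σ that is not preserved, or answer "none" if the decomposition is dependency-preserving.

Check D, E, F → A: no single fragment contains all of {A, D, E, F}, and the restricted closure of {D, E, F} across the fragments never reaches {A}.
E → F is preserved.
A, C → D is preserved.
F → B is preserved.
A → F is preserved.

D, E, F → A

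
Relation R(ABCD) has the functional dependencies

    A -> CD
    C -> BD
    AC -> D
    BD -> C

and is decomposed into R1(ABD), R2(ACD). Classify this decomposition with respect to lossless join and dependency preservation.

lossless but not dependency-preserving

Lossless test: (AD)⁺ = {ABCD}, which contains all of one fragment — lossless.
Dependency preservation: the restricted closure of {C} across the fragments never reaches {BD}, so C → BD cannot be enforced without a join — not preserved.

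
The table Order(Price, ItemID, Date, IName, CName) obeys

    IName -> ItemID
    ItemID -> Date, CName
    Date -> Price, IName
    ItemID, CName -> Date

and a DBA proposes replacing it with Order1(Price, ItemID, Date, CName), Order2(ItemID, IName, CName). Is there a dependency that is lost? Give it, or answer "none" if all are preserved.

none

IName → ItemID lies within Order2.
ItemID → Date, CName lies within Order1.
Date → Price, IName: restricted closure across fragments reaches Price, IName.
ItemID, CName → Date lies within Order1.
Every dependency is enforceable on the fragments, so the decomposition is dependency-preserving.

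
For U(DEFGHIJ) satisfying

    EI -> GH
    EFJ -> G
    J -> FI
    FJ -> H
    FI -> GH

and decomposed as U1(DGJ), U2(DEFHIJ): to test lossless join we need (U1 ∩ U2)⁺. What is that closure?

U1 ∩ U2 = {DJ}.
J → FI applies, adding FI
FJ → H applies, adding H
FI → GH applies, adding G
Closure: {DFGHIJ}.

DFGHIJ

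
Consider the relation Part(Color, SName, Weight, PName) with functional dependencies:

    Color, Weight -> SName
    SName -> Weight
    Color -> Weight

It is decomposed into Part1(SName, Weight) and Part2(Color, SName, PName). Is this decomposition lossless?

Yes

Common attributes: Part1 ∩ Part2 = {SName}.
Closure of {SName}: SName → Weight applies, adding Weight. So (SName)⁺ = {SName, Weight}.
This closure contains every attribute of Part1, so Part1 ∩ Part2 → Part1. The join is lossless.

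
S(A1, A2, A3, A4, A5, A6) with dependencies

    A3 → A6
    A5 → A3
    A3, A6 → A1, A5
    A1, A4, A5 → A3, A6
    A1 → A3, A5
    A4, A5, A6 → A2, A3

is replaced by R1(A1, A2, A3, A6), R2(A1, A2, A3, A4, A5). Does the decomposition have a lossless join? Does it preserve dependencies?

lossless and dependency-preserving

Lossless test: (A1, A2, A3)⁺ = {A1, A2, A3, A5, A6}, which contains all of one fragment — lossless.
Dependency preservation: A3, A6 → A1, A5; A1, A4, A5 → A3, A6; A4, A5, A6 → A2, A3 are not contained in any single fragment, but the restricted closure of each left-hand side across the fragments still reaches the right-hand side; the remaining FDs each lie inside some fragment. All dependencies are preserved.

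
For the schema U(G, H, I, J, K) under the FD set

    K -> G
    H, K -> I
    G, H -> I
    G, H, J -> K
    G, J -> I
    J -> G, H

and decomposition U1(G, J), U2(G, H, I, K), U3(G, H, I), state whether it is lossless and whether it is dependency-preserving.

lossy and not dependency-preserving

Lossless test (chase): applying each FD to every pair of rows produces no changes in the tableau, so no row becomes fully distinguished — the join is lossy.
Dependency preservation: the restricted closure of {G, H, J} across the fragments never reaches {K}, so G, H, J → K cannot be enforced without a join — not preserved.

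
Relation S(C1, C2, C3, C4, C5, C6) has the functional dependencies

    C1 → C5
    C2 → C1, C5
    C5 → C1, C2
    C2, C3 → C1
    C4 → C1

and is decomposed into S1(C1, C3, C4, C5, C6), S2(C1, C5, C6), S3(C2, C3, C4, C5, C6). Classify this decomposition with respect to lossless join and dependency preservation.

Lossless test (chase): Rows 1 and 2 agree on C5; apply C5→C1, C2 and equate their C1, C2 entries. Rows 1 and 3 agree on C5; apply C5→C1, C2 and equate their C1, C2 entries. Row 1 is now all distinguished symbols — the join is lossless.
Dependency preservation: C2 → C1, C5; C5 → C1, C2; C2, C3 → C1 are not contained in any single fragment, but the restricted closure of each left-hand side across the fragments still reaches the right-hand side; the remaining FDs each lie inside some fragment. All dependencies are preserved.

lossless and dependency-preserving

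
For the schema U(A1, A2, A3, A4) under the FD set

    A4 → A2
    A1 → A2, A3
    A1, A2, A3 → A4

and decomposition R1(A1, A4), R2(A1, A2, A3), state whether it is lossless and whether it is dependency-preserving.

Lossless test: (A1)⁺ = {A1, A2, A3, A4}, which contains all of one fragment — lossless.
Dependency preservation: the restricted closure of {A4} across the fragments never reaches {A2}, so A4 → A2 cannot be enforced without a join — not preserved.

lossless but not dependency-preserving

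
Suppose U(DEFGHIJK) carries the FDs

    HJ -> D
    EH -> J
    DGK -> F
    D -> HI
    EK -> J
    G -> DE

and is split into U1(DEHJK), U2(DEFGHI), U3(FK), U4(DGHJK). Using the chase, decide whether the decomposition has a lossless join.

Chase test. Columns are DEFGHIJK; row i has aⱼ where attribute j ∈ Ui, else bᵢⱼ.
Initial tableau (one row per fragment):
  row 1: a1 a2 b13 b14 a5 b16 a7 a8
  row 2: a1 a2 a3 a4 a5 a6 b27 b28
  row 3: b31 b32 a3 b34 b35 b36 b37 a8
  row 4: a1 b42 b43 a4 a5 b46 a7 a8
Rows 1 and 2 agree on EH; apply EH→J and equate their J entries.
Rows 1 and 2 agree on D; apply D→HI and equate their HI entries.
Rows 1 and 4 agree on D; apply D→HI and equate their HI entries.
Rows 2 and 4 agree on G; apply G→DE and equate their DE entries.
No row becomes fully distinguished — the join is lossy.

No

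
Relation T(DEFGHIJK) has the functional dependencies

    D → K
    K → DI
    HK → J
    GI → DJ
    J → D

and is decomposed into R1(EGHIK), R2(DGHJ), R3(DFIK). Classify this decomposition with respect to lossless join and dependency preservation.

lossy but dependency-preserving

Lossless test (chase): Rows 2 and 3 agree on D; apply D→K and equate their K entries. Rows 1 and 2 agree on K; apply K→DI and equate their DI entries. Rows 1 and 2 agree on HK; apply HK→J and equate their J entries. No row becomes fully distinguished — the join is lossy.
Dependency preservation: HK → J; GI → DJ are not contained in any single fragment, but the restricted closure of each left-hand side across the fragments still reaches the right-hand side; the remaining FDs each lie inside some fragment. All dependencies are preserved.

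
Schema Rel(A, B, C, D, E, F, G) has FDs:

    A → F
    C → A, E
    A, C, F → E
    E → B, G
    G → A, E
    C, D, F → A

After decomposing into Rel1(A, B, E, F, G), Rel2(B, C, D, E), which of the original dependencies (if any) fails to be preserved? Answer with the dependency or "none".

A → F lies within Rel1.
C → A, E: restricted closure across fragments reaches A, E.
A, C, F → E: restricted closure across fragments reaches E.
E → B, G lies within Rel1.
G → A, E lies within Rel1.
C, D, F → A: restricted closure across fragments reaches A.
Every dependency is enforceable on the fragments, so the decomposition is dependency-preserving.

none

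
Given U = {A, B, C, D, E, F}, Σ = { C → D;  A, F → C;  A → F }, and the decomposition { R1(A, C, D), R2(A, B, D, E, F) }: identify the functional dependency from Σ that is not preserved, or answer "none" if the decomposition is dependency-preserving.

none

C → D lies within R1.
A, F → C: restricted closure across fragments reaches C.
A → F lies within R2.
Every dependency is enforceable on the fragments, so the decomposition is dependency-preserving.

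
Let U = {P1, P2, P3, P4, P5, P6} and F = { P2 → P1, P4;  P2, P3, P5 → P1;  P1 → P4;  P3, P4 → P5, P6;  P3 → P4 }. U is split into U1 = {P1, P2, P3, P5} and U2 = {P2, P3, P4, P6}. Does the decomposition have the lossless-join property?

Common attributes: U1 ∩ U2 = {P2, P3}.
Closure of {P2, P3}: P2 → P1, P4 applies, adding P1, P4; P3, P4 → P5, P6 applies, adding P5, P6. So (P2, P3)⁺ = {P1, P2, P3, P4, P5, P6}.
This closure contains every attribute of U1, so U1 ∩ U2 → U1. The join is lossless.

Yes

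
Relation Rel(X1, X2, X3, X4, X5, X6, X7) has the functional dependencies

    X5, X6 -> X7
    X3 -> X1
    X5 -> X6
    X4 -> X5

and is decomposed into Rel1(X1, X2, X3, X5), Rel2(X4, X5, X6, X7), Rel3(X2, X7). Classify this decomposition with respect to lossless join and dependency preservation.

lossy but dependency-preserving

Lossless test (chase): Rows 1 and 2 agree on X5; apply X5→X6 and equate their X6 entries. Rows 1 and 2 agree on X5, X6; apply X5, X6→X7 and equate their X7 entries. No row becomes fully distinguished — the join is lossy.
Dependency preservation: every FD's attributes lie within a single fragment, so each can be enforced locally — preserved.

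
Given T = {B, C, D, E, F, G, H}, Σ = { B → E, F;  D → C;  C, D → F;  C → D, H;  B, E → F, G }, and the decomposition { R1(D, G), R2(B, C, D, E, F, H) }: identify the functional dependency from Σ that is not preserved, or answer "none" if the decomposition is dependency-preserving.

B, E → F, G

Check B, E → F, G: no single fragment contains all of {B, E, F, G}, and the restricted closure of {B, E} across the fragments never reaches {F, G}.
B → E, F is preserved.
D → C is preserved.
C, D → F is preserved.
C → D, H is preserved.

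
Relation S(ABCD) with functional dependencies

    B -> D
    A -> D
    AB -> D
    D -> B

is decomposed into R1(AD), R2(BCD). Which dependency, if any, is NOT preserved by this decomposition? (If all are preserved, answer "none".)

none

B → D lies within R2.
A → D lies within R1.
AB → D: restricted closure across fragments reaches D.
D → B lies within R2.
Every dependency is enforceable on the fragments, so the decomposition is dependency-preserving.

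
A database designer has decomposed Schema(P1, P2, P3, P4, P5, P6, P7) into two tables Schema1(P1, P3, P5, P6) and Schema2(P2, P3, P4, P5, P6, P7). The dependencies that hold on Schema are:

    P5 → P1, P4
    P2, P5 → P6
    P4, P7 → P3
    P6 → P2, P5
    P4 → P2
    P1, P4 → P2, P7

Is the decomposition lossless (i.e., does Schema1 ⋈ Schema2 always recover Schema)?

Yes

Common attributes: Schema1 ∩ Schema2 = {P3, P5, P6}.
Closure of {P3, P5, P6}: P5 → P1, P4 applies, adding P1, P4; P6 → P2, P5 applies, adding P2; P1, P4 → P2, P7 applies, adding P7. So (P3, P5, P6)⁺ = {P1, P2, P3, P4, P5, P6, P7}.
This closure contains every attribute of Schema1, so Schema1 ∩ Schema2 → Schema1. The join is lossless.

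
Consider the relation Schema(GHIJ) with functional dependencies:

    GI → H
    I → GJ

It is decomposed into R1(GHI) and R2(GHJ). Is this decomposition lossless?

No

Common attributes: R1 ∩ R2 = {GH}.
No dependency enlarges {GH}, so (GH)⁺ = {GH}.
The closure contains neither all of R1 = {GHI} nor all of R2 = {GHJ}, so the common attributes are not a superkey of either fragment. The join is lossy.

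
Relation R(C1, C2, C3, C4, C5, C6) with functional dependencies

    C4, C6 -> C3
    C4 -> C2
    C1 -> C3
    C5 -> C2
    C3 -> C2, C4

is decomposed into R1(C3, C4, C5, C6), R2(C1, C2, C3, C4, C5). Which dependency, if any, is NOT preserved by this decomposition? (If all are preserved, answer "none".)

none

C4, C6 → C3 lies within R1.
C4 → C2 lies within R2.
C1 → C3 lies within R2.
C5 → C2 lies within R2.
C3 → C2, C4 lies within R2.
Every dependency is enforceable on the fragments, so the decomposition is dependency-preserving.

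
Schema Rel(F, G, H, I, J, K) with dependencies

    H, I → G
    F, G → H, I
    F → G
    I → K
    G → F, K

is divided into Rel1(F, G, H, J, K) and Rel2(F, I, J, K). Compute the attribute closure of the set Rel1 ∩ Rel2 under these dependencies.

Rel1 ∩ Rel2 = {F, J, K}.
F → G applies, adding G
F, G → H, I applies, adding H, I
Closure: {F, G, H, I, J, K}.

F, G, H, I, J, K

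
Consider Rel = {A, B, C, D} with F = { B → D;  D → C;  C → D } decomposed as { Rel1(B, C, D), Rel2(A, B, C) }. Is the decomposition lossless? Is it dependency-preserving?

lossless and dependency-preserving

Lossless test: (B, C)⁺ = {B, C, D}, which contains all of one fragment — lossless.
Dependency preservation: every FD's attributes lie within a single fragment, so each can be enforced locally — preserved.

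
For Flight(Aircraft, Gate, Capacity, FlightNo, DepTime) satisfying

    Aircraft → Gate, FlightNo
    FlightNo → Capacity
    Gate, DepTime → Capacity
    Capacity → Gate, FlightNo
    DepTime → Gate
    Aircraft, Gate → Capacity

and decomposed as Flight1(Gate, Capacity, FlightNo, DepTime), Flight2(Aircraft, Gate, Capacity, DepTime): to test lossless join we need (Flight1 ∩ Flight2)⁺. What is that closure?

Gate, Capacity, FlightNo, DepTime

Flight1 ∩ Flight2 = {Gate, Capacity, DepTime}.
Capacity → Gate, FlightNo applies, adding FlightNo
Closure: {Gate, Capacity, FlightNo, DepTime}.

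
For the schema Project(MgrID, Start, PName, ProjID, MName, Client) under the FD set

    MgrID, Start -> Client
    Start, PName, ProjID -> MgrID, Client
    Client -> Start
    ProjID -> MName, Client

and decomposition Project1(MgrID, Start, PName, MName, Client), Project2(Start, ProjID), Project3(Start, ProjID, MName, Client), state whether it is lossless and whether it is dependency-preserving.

Lossless test (chase): Rows 2 and 3 agree on ProjID; apply ProjID→MName, Client and equate their MName, Client entries. No row becomes fully distinguished — the join is lossy.
Dependency preservation: the restricted closure of {Start, PName, ProjID} across the fragments never reaches {MgrID, Client}, so Start, PName, ProjID → MgrID, Client cannot be enforced without a join — not preserved.

lossy and not dependency-preserving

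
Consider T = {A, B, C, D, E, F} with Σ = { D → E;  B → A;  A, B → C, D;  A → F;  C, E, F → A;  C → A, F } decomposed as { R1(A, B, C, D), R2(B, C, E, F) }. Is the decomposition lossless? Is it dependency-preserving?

Lossless test: (B, C)⁺ = {A, B, C, D, E, F}, which contains all of one fragment — lossless.
Dependency preservation: the restricted closure of {D} across the fragments never reaches {E}, so D → E cannot be enforced without a join — not preserved.

lossless but not dependency-preserving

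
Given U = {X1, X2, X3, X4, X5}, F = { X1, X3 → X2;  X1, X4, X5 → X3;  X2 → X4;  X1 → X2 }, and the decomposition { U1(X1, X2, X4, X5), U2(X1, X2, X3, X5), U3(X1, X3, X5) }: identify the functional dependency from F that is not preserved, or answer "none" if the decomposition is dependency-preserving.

X1, X3 → X2 lies within U2.
X1, X4, X5 → X3: restricted closure across fragments reaches X3.
X2 → X4 lies within U1.
X1 → X2 lies within U1.
Every dependency is enforceable on the fragments, so the decomposition is dependency-preserving.

none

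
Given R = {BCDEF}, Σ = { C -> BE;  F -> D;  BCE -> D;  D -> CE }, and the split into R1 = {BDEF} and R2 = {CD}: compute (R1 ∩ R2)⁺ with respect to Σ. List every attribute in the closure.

BCDE

R1 ∩ R2 = {D}.
D → CE applies, adding CE
C → BE applies, adding B
Closure: {BCDE}.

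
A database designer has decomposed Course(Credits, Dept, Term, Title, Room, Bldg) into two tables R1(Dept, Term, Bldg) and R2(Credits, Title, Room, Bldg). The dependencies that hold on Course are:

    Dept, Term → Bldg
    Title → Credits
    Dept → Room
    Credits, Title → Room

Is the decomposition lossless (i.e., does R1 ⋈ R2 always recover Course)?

Common attributes: R1 ∩ R2 = {Bldg}.
No dependency enlarges {Bldg}, so (Bldg)⁺ = {Bldg}.
The closure contains neither all of R1 = {Dept, Term, Bldg} nor all of R2 = {Credits, Title, Room, Bldg}, so the common attributes are not a superkey of either fragment. The join is lossy.

No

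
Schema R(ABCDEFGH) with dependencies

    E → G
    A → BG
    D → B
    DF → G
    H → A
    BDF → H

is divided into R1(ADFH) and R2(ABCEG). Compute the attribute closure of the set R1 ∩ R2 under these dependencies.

R1 ∩ R2 = {A}.
A → BG applies, adding BG
Closure: {ABG}.

ABG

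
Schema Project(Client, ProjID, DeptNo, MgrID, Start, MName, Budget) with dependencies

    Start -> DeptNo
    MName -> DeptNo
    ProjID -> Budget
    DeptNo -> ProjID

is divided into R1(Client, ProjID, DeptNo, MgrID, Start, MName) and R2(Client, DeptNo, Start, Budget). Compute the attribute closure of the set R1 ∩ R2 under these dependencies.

R1 ∩ R2 = {Client, DeptNo, Start}.
DeptNo → ProjID applies, adding ProjID
ProjID → Budget applies, adding Budget
Closure: {Client, ProjID, DeptNo, Start, Budget}.

Client, ProjID, DeptNo, Start, Budget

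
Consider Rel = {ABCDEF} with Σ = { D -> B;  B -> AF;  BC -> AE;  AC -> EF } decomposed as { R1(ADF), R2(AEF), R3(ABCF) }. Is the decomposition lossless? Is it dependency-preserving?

Lossless test (chase): applying each FD to every pair of rows produces no changes in the tableau, so no row becomes fully distinguished — the join is lossy.
Dependency preservation: the restricted closure of {D} across the fragments never reaches {B}, so D → B cannot be enforced without a join — not preserved.

lossy and not dependency-preserving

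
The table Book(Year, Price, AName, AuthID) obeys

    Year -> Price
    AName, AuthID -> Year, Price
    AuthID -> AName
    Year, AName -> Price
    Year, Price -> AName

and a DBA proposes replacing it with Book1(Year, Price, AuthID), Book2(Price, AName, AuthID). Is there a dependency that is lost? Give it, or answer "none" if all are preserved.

Check Year, Price → AName: no single fragment contains all of {Year, Price, AName}, and the restricted closure of {Year, Price} across the fragments never reaches {AName}.
Year → Price is preserved.
AName, AuthID → Year, Price is preserved.
AuthID → AName is preserved.
Year, AName → Price is preserved.

Year, Price -> AName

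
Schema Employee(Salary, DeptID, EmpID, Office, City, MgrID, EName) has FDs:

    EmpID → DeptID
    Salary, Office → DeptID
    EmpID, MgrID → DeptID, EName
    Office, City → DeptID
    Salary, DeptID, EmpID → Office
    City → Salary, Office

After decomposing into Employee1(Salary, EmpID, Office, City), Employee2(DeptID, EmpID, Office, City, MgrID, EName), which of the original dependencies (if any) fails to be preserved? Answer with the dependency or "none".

Check Salary, Office → DeptID: no single fragment contains all of {Salary, DeptID, Office}, and the restricted closure of {Salary, Office} across the fragments never reaches {DeptID}.
EmpID → DeptID is preserved.
EmpID, MgrID → DeptID, EName is preserved.
Office, City → DeptID is preserved.
Salary, DeptID, EmpID → Office is preserved.
City → Salary, Office is preserved.

Salary, Office → DeptID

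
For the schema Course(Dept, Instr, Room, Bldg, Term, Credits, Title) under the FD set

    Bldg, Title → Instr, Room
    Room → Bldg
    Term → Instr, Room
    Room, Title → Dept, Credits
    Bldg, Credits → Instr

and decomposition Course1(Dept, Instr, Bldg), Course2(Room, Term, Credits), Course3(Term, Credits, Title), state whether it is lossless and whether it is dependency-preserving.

lossy and not dependency-preserving

Lossless test (chase): Rows 2 and 3 agree on Term; apply Term→Instr, Room and equate their Instr, Room entries. Rows 2 and 3 agree on Room; apply Room→Bldg and equate their Bldg entries. No row becomes fully distinguished — the join is lossy.
Dependency preservation: the restricted closure of {Bldg, Title} across the fragments never reaches {Instr, Room}, so Bldg, Title → Instr, Room cannot be enforced without a join — not preserved.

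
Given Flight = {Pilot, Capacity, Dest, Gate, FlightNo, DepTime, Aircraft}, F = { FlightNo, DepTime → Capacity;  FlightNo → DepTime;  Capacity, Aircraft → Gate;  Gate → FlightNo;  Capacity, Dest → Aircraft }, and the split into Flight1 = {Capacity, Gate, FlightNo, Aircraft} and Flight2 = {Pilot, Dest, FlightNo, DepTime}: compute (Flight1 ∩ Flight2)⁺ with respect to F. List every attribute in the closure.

Flight1 ∩ Flight2 = {FlightNo}.
FlightNo → DepTime applies, adding DepTime
FlightNo, DepTime → Capacity applies, adding Capacity
Closure: {Capacity, FlightNo, DepTime}.

Capacity, FlightNo, DepTime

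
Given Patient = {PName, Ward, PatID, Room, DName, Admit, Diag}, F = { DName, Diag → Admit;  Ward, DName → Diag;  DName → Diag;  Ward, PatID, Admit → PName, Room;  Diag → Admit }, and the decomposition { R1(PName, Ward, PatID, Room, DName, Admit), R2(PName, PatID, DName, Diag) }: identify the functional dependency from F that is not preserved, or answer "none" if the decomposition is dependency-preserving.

Diag → Admit

Check Diag → Admit: no single fragment contains all of {Admit, Diag}, and the restricted closure of {Diag} across the fragments never reaches {Admit}.
DName, Diag → Admit is preserved.
Ward, DName → Diag is preserved.
DName → Diag is preserved.
Ward, PatID, Admit → PName, Room is preserved.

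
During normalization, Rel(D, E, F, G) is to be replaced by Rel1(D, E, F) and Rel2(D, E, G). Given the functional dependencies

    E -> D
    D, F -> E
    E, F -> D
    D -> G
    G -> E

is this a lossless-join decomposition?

Common attributes: Rel1 ∩ Rel2 = {D, E}.
Closure of {D, E}: D → G applies, adding G. So (D, E)⁺ = {D, E, G}.
This closure contains every attribute of Rel2, so Rel1 ∩ Rel2 → Rel2. The join is lossless.

Yes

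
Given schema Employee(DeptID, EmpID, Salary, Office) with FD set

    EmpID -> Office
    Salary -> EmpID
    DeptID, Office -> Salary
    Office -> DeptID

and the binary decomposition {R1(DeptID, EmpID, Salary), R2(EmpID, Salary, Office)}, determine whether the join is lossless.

Yes

Common attributes: R1 ∩ R2 = {EmpID, Salary}.
Closure of {EmpID, Salary}: EmpID → Office applies, adding Office; Office → DeptID applies, adding DeptID. So (EmpID, Salary)⁺ = {DeptID, EmpID, Salary, Office}.
This closure contains every attribute of R1, so R1 ∩ R2 → R1. The join is lossless.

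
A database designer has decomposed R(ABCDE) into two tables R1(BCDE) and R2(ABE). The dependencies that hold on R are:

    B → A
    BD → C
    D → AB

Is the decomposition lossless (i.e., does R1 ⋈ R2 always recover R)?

Yes

Common attributes: R1 ∩ R2 = {BE}.
Closure of {BE}: B → A applies, adding A. So (BE)⁺ = {ABE}.
This closure contains every attribute of R2, so R1 ∩ R2 → R2. The join is lossless.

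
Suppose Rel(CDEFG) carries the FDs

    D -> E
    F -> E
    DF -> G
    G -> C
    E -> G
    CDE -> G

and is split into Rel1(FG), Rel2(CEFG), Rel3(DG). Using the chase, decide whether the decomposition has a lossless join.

No

Chase test. Columns are CDEFG; row i has aⱼ where attribute j ∈ Reli, else bᵢⱼ.
Initial tableau (one row per fragment):
  row 1: b11 b12 b13 a4 a5
  row 2: a1 b22 a3 a4 a5
  row 3: b31 a2 b33 b34 a5
Rows 1 and 2 agree on F; apply F→E and equate their E entries.
Rows 1 and 2 agree on G; apply G→C and equate their C entries.
Rows 1 and 3 agree on G; apply G→C and equate their C entries.
No row becomes fully distinguished — the join is lossy.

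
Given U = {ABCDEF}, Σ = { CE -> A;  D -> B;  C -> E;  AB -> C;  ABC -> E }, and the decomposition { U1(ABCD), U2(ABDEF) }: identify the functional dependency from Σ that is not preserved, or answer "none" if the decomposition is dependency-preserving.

Check C → E: no single fragment contains all of {CE}, and the restricted closure of {C} across the fragments never reaches {E}.
CE → A is preserved.
D → B is preserved.
AB → C is preserved.
ABC → E is preserved.

C -> E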